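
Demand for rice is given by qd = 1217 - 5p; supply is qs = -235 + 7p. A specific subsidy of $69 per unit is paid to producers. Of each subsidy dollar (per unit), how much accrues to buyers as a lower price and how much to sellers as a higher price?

Buyers gain $40.25 per unit; sellers gain $28.75 per unit

Pre-subsidy: 1217 - 5p = -235 + 7p gives p* = 121, q* = 612.
With the subsidy, sellers receive ps = pb + 69 for each unit, where pb is the price buyers pay.
Supply in terms of pb becomes qs = -235 + 7(pb + 69) = 248 + 7pb. Setting this equal to demand: 1217 - 5pb = 248 + 7pb, so pb = 80.75.
Sellers receive ps = 80.75 + 69 = 149.75; q' = 1217 − 5·80.75 = 813.25.
Buyers' price falls by p* − pb = 121 − 80.75 = 40.25; sellers' price rises by ps − p* = 149.75 − 121 = 28.75.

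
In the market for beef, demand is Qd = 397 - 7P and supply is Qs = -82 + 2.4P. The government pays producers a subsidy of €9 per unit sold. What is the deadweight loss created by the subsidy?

Pre-subsidy: 397 - 7P = -82 + 2.4P gives P* = 2395/47, Q* = 1894/47.
With the subsidy, sellers receive Ps = Pb + 9 for each unit, where Pb is the price buyers pay.
Supply in terms of Pb becomes Qs = -82 + 2.4(Pb + 9) = -60.4 + 2.4Pb. Setting this equal to demand: 397 - 7Pb = -60.4 + 2.4Pb, so Pb = 2287/47.
Sellers receive Ps = 2287/47 + 9 = 2710/47; Q' = 397 − 7·(2287/47) = 2650/47.
The subsidy expands output by 2650/47 − 1894/47 = 756/47 past the efficient level; on those units the gap between marginal cost and willingness to pay runs from 0 up to 9.
DWL = ½ × 9 × 756/47 = 3402/47.

Deadweight loss = 3402/47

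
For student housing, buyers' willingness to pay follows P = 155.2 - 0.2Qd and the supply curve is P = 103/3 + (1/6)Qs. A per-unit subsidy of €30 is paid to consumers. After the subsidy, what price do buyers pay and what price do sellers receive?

Buyers pay 802/11; sellers receive 1132/11

Pre-subsidy: 155.2 - 0.2Q = 103/3 + (1/6)Q gives Q* = 3626/11 and P* = 982/11.
With the rebate, buyers effectively pay Pb = Ps − 30, where Ps is the price sellers receive.
On the curves, Pb = 155.2 - 0.2Q and Ps = 103/3 + (1/6)Q; the wedge Ps − Pb = 30 gives 103/3 + (1/6)Q − (155.2 - 0.2Q) = 30, so Q' = 4526/11.
Then Pb = 155.2 − 0.2·(4526/11) = 802/11 and Ps = 103/3 + (1/6)·(4526/11) = 1132/11.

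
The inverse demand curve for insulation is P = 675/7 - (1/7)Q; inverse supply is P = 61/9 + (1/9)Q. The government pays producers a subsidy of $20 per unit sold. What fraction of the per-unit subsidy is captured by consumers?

Pre-subsidy: 675/7 - (1/7)Q = 61/9 + (1/9)Q gives Q* = 353 and P* = 46.
With the subsidy, sellers receive Ps = Pb + 20 for each unit, where Pb is the price buyers pay.
On the curves, Pb = 675/7 - (1/7)Q and Ps = 61/9 + (1/9)Q; the wedge Ps − Pb = 20 gives 61/9 + (1/9)Q − (675/7 - (1/7)Q) = 20, so Q' = 431.75.
Then Pb = 675/7 − (1/7)·431.75 = 34.75 and Ps = 61/9 + (1/9)·431.75 = 54.75.
Buyers' price falls by P* − Pb = 46 − 34.75 = 11.25; sellers' price rises by Ps − P* = 54.75 − 46 = 8.75.
So consumers capture 11.25/20 = 0.5625 of each unit of subsidy.

Consumer share = 0.5625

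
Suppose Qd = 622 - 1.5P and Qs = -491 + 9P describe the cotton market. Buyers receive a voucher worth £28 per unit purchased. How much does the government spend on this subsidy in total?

Government cost = £13972

Pre-subsidy: 622 - 1.5P = -491 + 9P gives P* = 106, Q* = 463.
With the rebate, buyers effectively pay Pb = Ps − 28, where Ps is the price sellers receive.
Demand in terms of Ps becomes Qd = 622 − 1.5(Ps − 28) = 664 - 1.5Ps. Setting this equal to supply: 664 - 1.5Ps = -491 + 9Ps, so Ps = 110.
Buyers pay Pb = 110 − 28 = 82; Q' = -491 + 9·110 = 499.
Government outlay = subsidy × quantity = 28 × 499 = 13972.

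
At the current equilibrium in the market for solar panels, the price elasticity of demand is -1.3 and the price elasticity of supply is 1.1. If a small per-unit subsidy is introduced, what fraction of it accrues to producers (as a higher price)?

Producer share = 13/24

For a small subsidy around the equilibrium, the benefit split depends on the relative slopes, which at a point are proportional to the elasticities.
Buyer share = εs/(εs + |εd|) = 1.1/(1.1 + 1.3) = 11/24; seller share = |εd|/(εs + |εd|) = 13/24.
So producers capture 13/24 of the subsidy.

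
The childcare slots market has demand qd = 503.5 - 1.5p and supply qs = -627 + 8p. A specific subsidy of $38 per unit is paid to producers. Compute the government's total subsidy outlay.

Pre-subsidy: 503.5 - 1.5p = -627 + 8p gives p* = 119, q* = 325.
With the subsidy, sellers receive ps = pb + 38 for each unit, where pb is the price buyers pay.
Supply in terms of pb becomes qs = -627 + 8(pb + 38) = -323 + 8pb. Setting this equal to demand: 503.5 - 1.5pb = -323 + 8pb, so pb = 87.
Sellers receive ps = 87 + 38 = 125; q' = 503.5 − 1.5·87 = 373.
Government outlay = subsidy × quantity = 38 × 373 = 14174.

Government cost = $14174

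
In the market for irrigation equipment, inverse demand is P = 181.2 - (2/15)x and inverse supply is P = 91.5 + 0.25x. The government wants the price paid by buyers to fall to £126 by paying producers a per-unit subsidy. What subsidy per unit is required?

At a buyer price of 126, quantity demanded is 1359 − 7.5·126 = 414.
Sellers supply 414 only when they receive Ps = 91.5 + 0.25·414 = 195.
s = Ps − Pb = 195 − 126 = 69.

Required subsidy s = £69 per unit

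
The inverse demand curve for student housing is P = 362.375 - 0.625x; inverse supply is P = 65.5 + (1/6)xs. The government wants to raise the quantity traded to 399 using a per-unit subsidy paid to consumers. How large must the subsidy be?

At x = 399, from the demand curve buyers pay Pb = 362.375 − 0.625·399 = 113; from the supply curve sellers need Ps = 65.5 + (1/6)·399 = 132.
The subsidy must fill the gap: s = Ps − Pb = 132 − 113 = 19.

Required subsidy s = 19 per unit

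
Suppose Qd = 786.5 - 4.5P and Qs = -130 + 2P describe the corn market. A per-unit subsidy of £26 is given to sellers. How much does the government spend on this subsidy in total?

Government cost = £4888

Pre-subsidy: 786.5 - 4.5P = -130 + 2P gives P* = 141, Q* = 152.
With the subsidy, sellers receive Ps = Pb + 26 for each unit, where Pb is the price buyers pay.
Supply in terms of Pb becomes Qs = -130 + 2(Pb + 26) = -78 + 2Pb. Setting this equal to demand: 786.5 - 4.5Pb = -78 + 2Pb, so Pb = 133.
Sellers receive Ps = 133 + 26 = 159; Q' = 786.5 − 4.5·133 = 188.
Government outlay = subsidy × quantity = 26 × 188 = 4888.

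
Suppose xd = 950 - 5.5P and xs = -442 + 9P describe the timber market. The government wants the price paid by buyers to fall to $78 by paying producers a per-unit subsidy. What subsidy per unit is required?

At a buyer price of 78, quantity demanded is 950 − 5.5·78 = 521.
Sellers supply 521 only when they receive Ps with -442 + 9·Ps = 521, i.e. Ps = 107.
s = Ps − Pb = 107 − 78 = 29.

Required subsidy s = $29 per unit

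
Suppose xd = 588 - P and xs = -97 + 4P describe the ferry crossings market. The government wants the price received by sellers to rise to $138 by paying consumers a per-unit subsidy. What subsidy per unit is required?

Required subsidy s = $5 per unit

At a seller price of 138, quantity supplied is -97 + 4·138 = 455.
Buyers absorb 455 only when they pay Pb with 588 − 1·Pb = 455, i.e. Pb = 133.
s = Ps − Pb = 138 − 133 = 5.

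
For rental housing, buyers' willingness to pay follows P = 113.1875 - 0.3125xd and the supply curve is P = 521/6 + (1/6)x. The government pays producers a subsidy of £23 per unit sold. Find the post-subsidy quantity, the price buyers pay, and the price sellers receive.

Pre-subsidy: 113.1875 - 0.3125x = 521/6 + (1/6)x gives x* = 55 and P* = 96.
With the subsidy, sellers receive Ps = Pb + 23 for each unit, where Pb is the price buyers pay.
On the curves, Pb = 113.1875 - 0.3125x and Ps = 521/6 + (1/6)x; the wedge Ps − Pb = 23 gives 521/6 + (1/6)x − (113.1875 - 0.3125x) = 23, so x' = 103.
Then Pb = 113.1875 − 0.3125·103 = 81 and Ps = 521/6 + (1/6)·103 = 104.

x' = 103; buyers pay £81; sellers receive £104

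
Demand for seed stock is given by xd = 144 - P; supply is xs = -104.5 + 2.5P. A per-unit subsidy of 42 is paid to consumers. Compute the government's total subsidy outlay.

Government cost = 4326

Pre-subsidy: 144 - P = -104.5 + 2.5P gives P* = 71, x* = 73.
With the rebate, buyers effectively pay Pb = Ps − 42, where Ps is the price sellers receive.
Demand in terms of Ps becomes xd = 144 − 1(Ps − 42) = 186 - Ps. Setting this equal to supply: 186 - Ps = -104.5 + 2.5Ps, so Ps = 83.
Buyers pay Pb = 83 − 42 = 41; x' = -104.5 + 2.5·83 = 103.
Government outlay = subsidy × quantity = 42 × 103 = 4326.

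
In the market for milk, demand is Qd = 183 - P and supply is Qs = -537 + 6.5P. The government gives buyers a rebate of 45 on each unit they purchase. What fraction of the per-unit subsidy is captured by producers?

Pre-subsidy: 183 - P = -537 + 6.5P gives P* = 96, Q* = 87.
With the rebate, buyers effectively pay Pb = Ps − 45, where Ps is the price sellers receive.
Demand in terms of Ps becomes Qd = 183 − 1(Ps − 45) = 228 - Ps. Setting this equal to supply: 228 - Ps = -537 + 6.5Ps, so Ps = 102.
Buyers pay Pb = 102 − 45 = 57; Q' = -537 + 6.5·102 = 126.
Buyers' price falls by P* − Pb = 96 − 57 = 39; sellers' price rises by Ps − P* = 102 − 96 = 6.
So producers capture 6/45 = 2/15 of each unit of subsidy.

Producer share = 2/15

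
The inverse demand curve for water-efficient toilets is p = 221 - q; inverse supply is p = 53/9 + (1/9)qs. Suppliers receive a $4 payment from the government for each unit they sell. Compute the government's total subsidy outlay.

Government cost = $788.8

Pre-subsidy: 221 - q = 53/9 + (1/9)q gives q* = 193.6 and p* = 27.4.
With the subsidy, sellers receive ps = pb + 4 for each unit, where pb is the price buyers pay.
On the curves, pb = 221 - q and ps = 53/9 + (1/9)q; the wedge ps − pb = 4 gives 53/9 + (1/9)q − (221 - q) = 4, so q' = 197.2.
Then pb = 221 − 1·197.2 = 23.8 and ps = 53/9 + (1/9)·197.2 = 27.8.
Government outlay = subsidy × quantity = 4 × 197.2 = 788.8.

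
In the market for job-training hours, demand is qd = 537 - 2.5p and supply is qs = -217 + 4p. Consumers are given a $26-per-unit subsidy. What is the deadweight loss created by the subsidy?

Pre-subsidy: 537 - 2.5p = -217 + 4p gives p* = 116, q* = 247.
With the rebate, buyers effectively pay pb = ps − 26, where ps is the price sellers receive.
Demand in terms of ps becomes qd = 537 − 2.5(ps − 26) = 602 - 2.5ps. Setting this equal to supply: 602 - 2.5ps = -217 + 4ps, so ps = 126.
Buyers pay pb = 126 − 26 = 100; q' = -217 + 4·126 = 287.
The subsidy expands output by 287 − 247 = 40 past the efficient level; on those units the gap between marginal cost and willingness to pay runs from 0 up to 26.
DWL = ½ × 26 × 40 = 520.

Deadweight loss = $520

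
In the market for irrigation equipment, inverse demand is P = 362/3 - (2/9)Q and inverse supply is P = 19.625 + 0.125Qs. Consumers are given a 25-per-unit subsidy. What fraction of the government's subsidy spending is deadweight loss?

Pre-subsidy: 362/3 - (2/9)Q = 19.625 + 0.125Q gives Q* = 291 and P* = 56.
With the rebate, buyers effectively pay Pb = Ps − 25, where Ps is the price sellers receive.
On the curves, Pb = 362/3 - (2/9)Q and Ps = 19.625 + 0.125Q; the wedge Ps − Pb = 25 gives 19.625 + 0.125Q − (362/3 - (2/9)Q) = 25, so Q' = 363.
Then Pb = 362/3 − (2/9)·363 = 40 and Ps = 19.625 + 0.125·363 = 65.
ΔCS = ½(291 + 363)(56 − 40) = 5232; ΔPS = ½(291 + 363)(65 − 56) = 2943.
Government spending = 25 × 363 = 9075.
DWL = ½ × 25 × (363 − 291) = 900; fraction = 900 / 9075 = 12/121.

DWL / government spending = 12/121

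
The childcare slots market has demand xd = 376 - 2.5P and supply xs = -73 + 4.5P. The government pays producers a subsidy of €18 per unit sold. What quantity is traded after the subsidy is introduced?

Pre-subsidy: 376 - 2.5P = -73 + 4.5P gives P* = 449/7, x* = 3019/14.
With the subsidy, sellers receive Ps = Pb + 18 for each unit, where Pb is the price buyers pay.
Supply in terms of Pb becomes xs = -73 + 4.5(Pb + 18) = 8 + 4.5Pb. Setting this equal to demand: 376 - 2.5Pb = 8 + 4.5Pb, so Pb = 368/7.
Sellers receive Ps = 368/7 + 18 = 494/7; x' = 376 − 2.5·(368/7) = 1712/7.

x' = 1712/7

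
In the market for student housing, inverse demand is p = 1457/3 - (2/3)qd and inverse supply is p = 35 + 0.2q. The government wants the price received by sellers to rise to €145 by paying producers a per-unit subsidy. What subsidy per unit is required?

Required subsidy s = €26 per unit

At a seller price of 145, quantity supplied is -175 + 5·145 = 550.
Buyers absorb 550 only when they pay pb = 1457/3 − (2/3)·550 = 119.
s = ps − pb = 145 − 119 = 26.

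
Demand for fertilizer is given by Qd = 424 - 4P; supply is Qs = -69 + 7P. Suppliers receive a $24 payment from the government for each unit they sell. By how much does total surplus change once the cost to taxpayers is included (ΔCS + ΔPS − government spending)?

Net change in total surplus = -8064/11

Pre-subsidy: 424 - 4P = -69 + 7P gives P* = 493/11, Q* = 2692/11.
With the subsidy, sellers receive Ps = Pb + 24 for each unit, where Pb is the price buyers pay.
Supply in terms of Pb becomes Qs = -69 + 7(Pb + 24) = 99 + 7Pb. Setting this equal to demand: 424 - 4Pb = 99 + 7Pb, so Pb = 325/11.
Sellers receive Ps = 325/11 + 24 = 589/11; Q' = 424 − 4·(325/11) = 3364/11.
ΔCS = ½(2692/11 + 3364/11)(493/11 − 325/11) = 508704/121; ΔPS = ½(2692/11 + 3364/11)(589/11 − 493/11) = 290688/121.
Government spending = 24 × 3364/11 = 80736/11.
Net change = 508704/121 + 290688/121 − 80736/11 = -8064/11. The loss equals the DWL triangle ½·24·672/11.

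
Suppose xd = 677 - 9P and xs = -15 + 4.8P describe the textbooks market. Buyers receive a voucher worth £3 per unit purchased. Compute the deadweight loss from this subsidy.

Deadweight loss = 324/23

Pre-subsidy: 677 - 9P = -15 + 4.8P gives P* = 3460/69, x* = 5191/23.
With the rebate, buyers effectively pay Pb = Ps − 3, where Ps is the price sellers receive.
Demand in terms of Ps becomes xd = 677 − 9(Ps − 3) = 704 - 9Ps. Setting this equal to supply: 704 - 9Ps = -15 + 4.8Ps, so Ps = 3595/69.
Buyers pay Pb = 3595/69 − 3 = 3388/69; x' = -15 + 4.8·(3595/69) = 5407/23.
The subsidy expands output by 5407/23 − 5191/23 = 216/23 past the efficient level; on those units the gap between marginal cost and willingness to pay runs from 0 up to 3.
DWL = ½ × 3 × 216/23 = 324/23.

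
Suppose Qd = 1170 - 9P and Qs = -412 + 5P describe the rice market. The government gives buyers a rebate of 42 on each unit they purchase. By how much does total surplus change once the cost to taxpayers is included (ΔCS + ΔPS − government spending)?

Pre-subsidy: 1170 - 9P = -412 + 5P gives P* = 113, Q* = 153.
With the rebate, buyers effectively pay Pb = Ps − 42, where Ps is the price sellers receive.
Demand in terms of Ps becomes Qd = 1170 − 9(Ps − 42) = 1548 - 9Ps. Setting this equal to supply: 1548 - 9Ps = -412 + 5Ps, so Ps = 140.
Buyers pay Pb = 140 − 42 = 98; Q' = -412 + 5·140 = 288.
ΔCS = ½(153 + 288)(113 − 98) = 3307.5; ΔPS = ½(153 + 288)(140 − 113) = 5953.5.
Government spending = 42 × 288 = 12096.
Net change = 3307.5 + 5953.5 − 12096 = -2835. The loss equals the DWL triangle ½·42·135.

Net change in total surplus = -2835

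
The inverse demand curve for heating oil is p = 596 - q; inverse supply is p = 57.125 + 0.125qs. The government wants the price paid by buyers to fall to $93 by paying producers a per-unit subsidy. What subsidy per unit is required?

At a buyer price of 93, quantity demanded is 596 − 1·93 = 503.
Sellers supply 503 only when they receive ps = 57.125 + 0.125·503 = 120.
s = ps − pb = 120 − 93 = 27.

Required subsidy s = $27 per unit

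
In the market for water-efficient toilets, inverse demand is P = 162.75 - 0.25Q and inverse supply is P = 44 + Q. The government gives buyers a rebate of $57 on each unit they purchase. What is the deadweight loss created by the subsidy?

Pre-subsidy: 162.75 - 0.25Q = 44 + Q gives Q* = 95 and P* = 139.
With the rebate, buyers effectively pay Pb = Ps − 57, where Ps is the price sellers receive.
On the curves, Pb = 162.75 - 0.25Q and Ps = 44 + Q; the wedge Ps − Pb = 57 gives 44 + Q − (162.75 - 0.25Q) = 57, so Q' = 140.6.
Then Pb = 162.75 − 0.25·140.6 = 127.6 and Ps = 44 + 1·140.6 = 184.6.
The subsidy expands output by 140.6 − 95 = 45.6 past the efficient level; on those units the gap between marginal cost and willingness to pay runs from 0 up to 57.
DWL = ½ × 57 × 45.6 = 1299.6.

Deadweight loss = $1299.6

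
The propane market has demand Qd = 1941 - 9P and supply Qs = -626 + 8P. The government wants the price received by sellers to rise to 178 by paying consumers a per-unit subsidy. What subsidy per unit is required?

At a seller price of 178, quantity supplied is -626 + 8·178 = 798.
Buyers absorb 798 only when they pay Pb with 1941 − 9·Pb = 798, i.e. Pb = 127.
s = Ps − Pb = 178 − 127 = 51.

Required subsidy s = 51 per unit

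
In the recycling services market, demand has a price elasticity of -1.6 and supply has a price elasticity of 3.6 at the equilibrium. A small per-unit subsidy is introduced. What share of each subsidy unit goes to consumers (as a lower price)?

Consumer share = 9/13

For a small subsidy around the equilibrium, the benefit split depends on the relative slopes, which at a point are proportional to the elasticities.
Buyer share = εs/(εs + |εd|) = 3.6/(3.6 + 1.6) = 9/13; seller share = |εd|/(εs + |εd|) = 4/13.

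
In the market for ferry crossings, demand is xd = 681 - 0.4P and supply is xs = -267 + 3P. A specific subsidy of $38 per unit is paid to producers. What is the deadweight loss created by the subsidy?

Deadweight loss = 4332/17

Pre-subsidy: 681 - 0.4P = -267 + 3P gives P* = 4740/17, x* = 9681/17.
With the subsidy, sellers receive Ps = Pb + 38 for each unit, where Pb is the price buyers pay.
Supply in terms of Pb becomes xs = -267 + 3(Pb + 38) = -153 + 3Pb. Setting this equal to demand: 681 - 0.4Pb = -153 + 3Pb, so Pb = 4170/17.
Sellers receive Ps = 4170/17 + 38 = 4816/17; x' = 681 − 0.4·(4170/17) = 9909/17.
The subsidy expands output by 9909/17 − 9681/17 = 228/17 past the efficient level; on those units the gap between marginal cost and willingness to pay runs from 0 up to 38.
DWL = ½ × 38 × 228/17 = 4332/17.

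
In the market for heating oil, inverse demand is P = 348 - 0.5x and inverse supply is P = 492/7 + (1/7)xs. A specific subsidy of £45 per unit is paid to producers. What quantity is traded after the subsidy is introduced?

Pre-subsidy: 348 - 0.5x = 492/7 + (1/7)x gives x* = 432 and P* = 132.
With the subsidy, sellers receive Ps = Pb + 45 for each unit, where Pb is the price buyers pay.
On the curves, Pb = 348 - 0.5x and Ps = 492/7 + (1/7)x; the wedge Ps − Pb = 45 gives 492/7 + (1/7)x − (348 - 0.5x) = 45, so x' = 502.
Then Pb = 348 − 0.5·502 = 97 and Ps = 492/7 + (1/7)·502 = 142.

x' = 502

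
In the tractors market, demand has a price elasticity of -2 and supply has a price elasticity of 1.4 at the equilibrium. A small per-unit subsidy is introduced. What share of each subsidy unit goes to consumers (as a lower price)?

For a small subsidy around the equilibrium, the benefit split depends on the relative slopes, which at a point are proportional to the elasticities.
Buyer share = εs/(εs + |εd|) = 1.4/(1.4 + 2) = 7/17; seller share = |εd|/(εs + |εd|) = 10/17.

Consumer share = 7/17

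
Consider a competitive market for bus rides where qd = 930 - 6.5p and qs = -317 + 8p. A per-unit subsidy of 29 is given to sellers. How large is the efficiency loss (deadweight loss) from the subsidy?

Pre-subsidy: 930 - 6.5p = -317 + 8p gives p* = 86, q* = 371.
With the subsidy, sellers receive ps = pb + 29 for each unit, where pb is the price buyers pay.
Supply in terms of pb becomes qs = -317 + 8(pb + 29) = -85 + 8pb. Setting this equal to demand: 930 - 6.5pb = -85 + 8pb, so pb = 70.
Sellers receive ps = 70 + 29 = 99; q' = 930 − 6.5·70 = 475.
The subsidy expands output by 475 − 371 = 104 past the efficient level; on those units the gap between marginal cost and willingness to pay runs from 0 up to 29.
DWL = ½ × 29 × 104 = 1508.

Deadweight loss = 1508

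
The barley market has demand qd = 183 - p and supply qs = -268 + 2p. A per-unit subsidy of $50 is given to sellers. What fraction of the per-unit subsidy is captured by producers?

Producer share = 1/3

Pre-subsidy: 183 - p = -268 + 2p gives p* = 451/3, q* = 98/3.
With the subsidy, sellers receive ps = pb + 50 for each unit, where pb is the price buyers pay.
Supply in terms of pb becomes qs = -268 + 2(pb + 50) = -168 + 2pb. Setting this equal to demand: 183 - pb = -168 + 2pb, so pb = 117.
Sellers receive ps = 117 + 50 = 167; q' = 183 − 1·117 = 66.
Buyers' price falls by p* − pb = 451/3 − 117 = 100/3; sellers' price rises by ps − p* = 167 − 451/3 = 50/3.
So producers capture (50/3)/50 = 1/3 of each unit of subsidy.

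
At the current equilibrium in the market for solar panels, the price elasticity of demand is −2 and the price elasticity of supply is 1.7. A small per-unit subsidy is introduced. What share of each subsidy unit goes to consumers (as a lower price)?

Consumer share = 17/37

For a small subsidy around the equilibrium, the benefit split depends on the relative slopes, which at a point are proportional to the elasticities.
Buyer share = εs/(εs + |εd|) = 1.7/(1.7 + 2) = 17/37; seller share = |εd|/(εs + |εd|) = 20/37.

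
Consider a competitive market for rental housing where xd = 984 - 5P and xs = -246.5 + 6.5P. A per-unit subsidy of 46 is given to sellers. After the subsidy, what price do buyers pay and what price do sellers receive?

Pre-subsidy: 984 - 5P = -246.5 + 6.5P gives P* = 107, x* = 449.
With the subsidy, sellers receive Ps = Pb + 46 for each unit, where Pb is the price buyers pay.
Supply in terms of Pb becomes xs = -246.5 + 6.5(Pb + 46) = 52.5 + 6.5Pb. Setting this equal to demand: 984 - 5Pb = 52.5 + 6.5Pb, so Pb = 81.
Sellers receive Ps = 81 + 46 = 127; x' = 984 − 5·81 = 579.

Buyers pay 81; sellers receive 127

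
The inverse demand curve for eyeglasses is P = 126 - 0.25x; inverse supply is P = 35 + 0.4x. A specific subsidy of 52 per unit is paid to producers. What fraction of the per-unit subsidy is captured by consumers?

Pre-subsidy: 126 - 0.25x = 35 + 0.4x gives x* = 140 and P* = 91.
With the subsidy, sellers receive Ps = Pb + 52 for each unit, where Pb is the price buyers pay.
On the curves, Pb = 126 - 0.25x and Ps = 35 + 0.4x; the wedge Ps − Pb = 52 gives 35 + 0.4x − (126 - 0.25x) = 52, so x' = 220.
Then Pb = 126 − 0.25·220 = 71 and Ps = 35 + 0.4·220 = 123.
Buyers' price falls by P* − Pb = 91 − 71 = 20; sellers' price rises by Ps − P* = 123 − 91 = 32.
So consumers capture 20/52 = 5/13 of each unit of subsidy.

Consumer share = 5/13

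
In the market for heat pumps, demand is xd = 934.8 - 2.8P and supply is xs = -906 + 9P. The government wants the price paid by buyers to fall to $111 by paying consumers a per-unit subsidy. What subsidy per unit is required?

Required subsidy s = $59 per unit

At a buyer price of 111, quantity demanded is 934.8 − 2.8·111 = 624.
Sellers supply 624 only when they receive Ps with -906 + 9·Ps = 624, i.e. Ps = 170.
s = Ps − Pb = 170 − 111 = 59.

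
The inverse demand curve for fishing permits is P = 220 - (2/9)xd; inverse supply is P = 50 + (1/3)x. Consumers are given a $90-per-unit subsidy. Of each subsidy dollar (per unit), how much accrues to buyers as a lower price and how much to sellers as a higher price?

Pre-subsidy: 220 - (2/9)x = 50 + (1/3)x gives x* = 306 and P* = 152.
With the rebate, buyers effectively pay Pb = Ps − 90, where Ps is the price sellers receive.
On the curves, Pb = 220 - (2/9)x and Ps = 50 + (1/3)x; the wedge Ps − Pb = 90 gives 50 + (1/3)x − (220 - (2/9)x) = 90, so x' = 468.
Then Pb = 220 − (2/9)·468 = 116 and Ps = 50 + (1/3)·468 = 206.
Buyers' price falls by P* − Pb = 152 − 116 = 36; sellers' price rises by Ps − P* = 206 − 152 = 54.

Buyers gain $36 per unit; sellers gain $54 per unit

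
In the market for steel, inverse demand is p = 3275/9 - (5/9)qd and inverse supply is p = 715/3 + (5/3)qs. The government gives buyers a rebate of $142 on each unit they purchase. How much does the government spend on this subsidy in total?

Pre-subsidy: 3275/9 - (5/9)q = 715/3 + (5/3)q gives q* = 56.5 and p* = 332.5.
With the rebate, buyers effectively pay pb = ps − 142, where ps is the price sellers receive.
On the curves, pb = 3275/9 - (5/9)q and ps = 715/3 + (5/3)q; the wedge ps − pb = 142 gives 715/3 + (5/3)q − (3275/9 - (5/9)q) = 142, so q' = 120.4.
Then pb = 3275/9 − (5/9)·120.4 = 297 and ps = 715/3 + (5/3)·120.4 = 439.
Government outlay = subsidy × quantity = 142 × 120.4 = 17096.8.

Government cost = $17096.8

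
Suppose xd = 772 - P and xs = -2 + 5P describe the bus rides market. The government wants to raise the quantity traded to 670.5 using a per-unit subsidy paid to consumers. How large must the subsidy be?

Required subsidy s = 33 per unit

At x = 670.5, invert demand for the buyer price: Pb = (772 − 670.5)/1 = 101.5; invert supply for the seller price: Ps = (670.5 − (-2))/5 = 134.5.
The subsidy must fill the gap: s = Ps − Pb = 134.5 − 101.5 = 33.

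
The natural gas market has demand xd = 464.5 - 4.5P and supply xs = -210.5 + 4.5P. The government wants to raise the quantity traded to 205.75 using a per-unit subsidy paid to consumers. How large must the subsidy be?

Required subsidy s = 35 per unit

At x = 205.75, invert demand for the buyer price: Pb = (464.5 − 205.75)/4.5 = 57.5; invert supply for the seller price: Ps = (205.75 − (-210.5))/4.5 = 92.5.
The subsidy must fill the gap: s = Ps − Pb = 92.5 − 57.5 = 35.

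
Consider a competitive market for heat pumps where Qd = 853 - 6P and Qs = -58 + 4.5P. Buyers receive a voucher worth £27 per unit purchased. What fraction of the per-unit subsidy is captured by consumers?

Pre-subsidy: 853 - 6P = -58 + 4.5P gives P* = 1822/21, Q* = 2327/7.
With the rebate, buyers effectively pay Pb = Ps − 27, where Ps is the price sellers receive.
Demand in terms of Ps becomes Qd = 853 − 6(Ps − 27) = 1015 - 6Ps. Setting this equal to supply: 1015 - 6Ps = -58 + 4.5Ps, so Ps = 2146/21.
Buyers pay Pb = 2146/21 − 27 = 1579/21; Q' = -58 + 4.5·(2146/21) = 2813/7.
Buyers' price falls by P* − Pb = 1822/21 − 1579/21 = 81/7; sellers' price rises by Ps − P* = 2146/21 − 1822/21 = 108/7.
So consumers capture (81/7)/27 = 3/7 of each unit of subsidy.

Consumer share = 3/7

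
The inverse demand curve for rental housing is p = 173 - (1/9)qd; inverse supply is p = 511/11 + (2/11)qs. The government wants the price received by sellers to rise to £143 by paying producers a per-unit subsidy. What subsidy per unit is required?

Required subsidy s = £29 per unit

At a seller price of 143, quantity supplied is -255.5 + 5.5·143 = 531.
Buyers absorb 531 only when they pay pb = 173 − (1/9)·531 = 114.
s = ps − pb = 143 − 114 = 29.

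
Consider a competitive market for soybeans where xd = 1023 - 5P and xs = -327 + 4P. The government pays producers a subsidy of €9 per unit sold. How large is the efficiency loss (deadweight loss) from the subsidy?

Pre-subsidy: 1023 - 5P = -327 + 4P gives P* = 150, x* = 273.
With the subsidy, sellers receive Ps = Pb + 9 for each unit, where Pb is the price buyers pay.
Supply in terms of Pb becomes xs = -327 + 4(Pb + 9) = -291 + 4Pb. Setting this equal to demand: 1023 - 5Pb = -291 + 4Pb, so Pb = 146.
Sellers receive Ps = 146 + 9 = 155; x' = 1023 − 5·146 = 293.
The subsidy expands output by 293 − 273 = 20 past the efficient level; on those units the gap between marginal cost and willingness to pay runs from 0 up to 9.
DWL = ½ × 9 × 20 = 90.

Deadweight loss = €90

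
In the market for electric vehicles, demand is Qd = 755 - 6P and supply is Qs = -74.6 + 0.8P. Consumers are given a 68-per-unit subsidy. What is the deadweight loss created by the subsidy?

Deadweight loss = 1632

Pre-subsidy: 755 - 6P = -74.6 + 0.8P gives P* = 122, Q* = 23.
With the rebate, buyers effectively pay Pb = Ps − 68, where Ps is the price sellers receive.
Demand in terms of Ps becomes Qd = 755 − 6(Ps − 68) = 1163 - 6Ps. Setting this equal to supply: 1163 - 6Ps = -74.6 + 0.8Ps, so Ps = 182.
Buyers pay Pb = 182 − 68 = 114; Q' = -74.6 + 0.8·182 = 71.
The subsidy expands output by 71 − 23 = 48 past the efficient level; on those units the gap between marginal cost and willingness to pay runs from 0 up to 68.
DWL = ½ × 68 × 48 = 1632.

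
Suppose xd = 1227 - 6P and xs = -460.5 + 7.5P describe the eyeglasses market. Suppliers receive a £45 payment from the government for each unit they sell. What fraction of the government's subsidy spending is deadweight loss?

Pre-subsidy: 1227 - 6P = -460.5 + 7.5P gives P* = 125, x* = 477.
With the subsidy, sellers receive Ps = Pb + 45 for each unit, where Pb is the price buyers pay.
Supply in terms of Pb becomes xs = -460.5 + 7.5(Pb + 45) = -123 + 7.5Pb. Setting this equal to demand: 1227 - 6Pb = -123 + 7.5Pb, so Pb = 100.
Sellers receive Ps = 100 + 45 = 145; x' = 1227 − 6·100 = 627.
ΔCS = ½(477 + 627)(125 − 100) = 13800; ΔPS = ½(477 + 627)(145 − 125) = 11040.
Government spending = 45 × 627 = 28215.
DWL = ½ × 45 × (627 − 477) = 3375; fraction = 3375 / 28215 = 25/209.

DWL / government spending = 25/209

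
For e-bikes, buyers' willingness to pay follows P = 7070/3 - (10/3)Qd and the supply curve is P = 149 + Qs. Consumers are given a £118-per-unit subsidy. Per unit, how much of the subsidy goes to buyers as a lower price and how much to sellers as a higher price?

Buyers gain 1180/13 per unit; sellers gain 354/13 per unit

Pre-subsidy: 7070/3 - (10/3)Q = 149 + Q gives Q* = 6623/13 and P* = 8560/13.
With the rebate, buyers effectively pay Pb = Ps − 118, where Ps is the price sellers receive.
On the curves, Pb = 7070/3 - (10/3)Q and Ps = 149 + Q; the wedge Ps − Pb = 118 gives 149 + Q − (7070/3 - (10/3)Q) = 118, so Q' = 6977/13.
Then Pb = 7070/3 − (10/3)·(6977/13) = 7380/13 and Ps = 149 + 1·(6977/13) = 8914/13.
Buyers' price falls by P* − Pb = 8560/13 − 7380/13 = 1180/13; sellers' price rises by Ps − P* = 8914/13 − 8560/13 = 354/13.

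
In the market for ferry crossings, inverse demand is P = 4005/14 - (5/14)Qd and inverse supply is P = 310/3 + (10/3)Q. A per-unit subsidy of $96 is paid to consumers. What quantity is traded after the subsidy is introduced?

Pre-subsidy: 4005/14 - (5/14)Q = 310/3 + (10/3)Q gives Q* = 1535/31 and P* = 8320/31.
With the rebate, buyers effectively pay Pb = Ps − 96, where Ps is the price sellers receive.
On the curves, Pb = 4005/14 - (5/14)Q and Ps = 310/3 + (10/3)Q; the wedge Ps − Pb = 96 gives 310/3 + (10/3)Q − (4005/14 - (5/14)Q) = 96, so Q' = 11707/155.
Then Pb = 4005/14 − (5/14)·(11707/155) = 8032/31 and Ps = 310/3 + (10/3)·(11707/155) = 11008/31.

Q' = 11707/155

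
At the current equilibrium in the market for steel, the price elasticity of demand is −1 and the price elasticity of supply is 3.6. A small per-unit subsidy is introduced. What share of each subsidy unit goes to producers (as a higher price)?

Producer share = 5/23

For a small subsidy around the equilibrium, the benefit split depends on the relative slopes, which at a point are proportional to the elasticities.
Buyer share = εs/(εs + |εd|) = 3.6/(3.6 + 1) = 18/23; seller share = |εd|/(εs + |εd|) = 5/23.
So producers capture 5/23 of the subsidy.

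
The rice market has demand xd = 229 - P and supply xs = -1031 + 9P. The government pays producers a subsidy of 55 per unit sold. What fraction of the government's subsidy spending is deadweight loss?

DWL / government spending = 99/610

Pre-subsidy: 229 - P = -1031 + 9P gives P* = 126, x* = 103.
With the subsidy, sellers receive Ps = Pb + 55 for each unit, where Pb is the price buyers pay.
Supply in terms of Pb becomes xs = -1031 + 9(Pb + 55) = -536 + 9Pb. Setting this equal to demand: 229 - Pb = -536 + 9Pb, so Pb = 76.5.
Sellers receive Ps = 76.5 + 55 = 131.5; x' = 229 − 1·76.5 = 152.5.
ΔCS = ½(103 + 152.5)(126 − 76.5) = 6323.625; ΔPS = ½(103 + 152.5)(131.5 − 126) = 702.625.
Government spending = 55 × 152.5 = 8387.5.
DWL = ½ × 55 × (152.5 − 103) = 1361.25; fraction = 1361.25 / 8387.5 = 99/610.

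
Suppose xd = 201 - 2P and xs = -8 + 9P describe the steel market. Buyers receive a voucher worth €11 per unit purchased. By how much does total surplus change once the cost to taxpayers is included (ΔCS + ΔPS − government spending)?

Net change in total surplus = -€99

Pre-subsidy: 201 - 2P = -8 + 9P gives P* = 19, x* = 163.
With the rebate, buyers effectively pay Pb = Ps − 11, where Ps is the price sellers receive.
Demand in terms of Ps becomes xd = 201 − 2(Ps − 11) = 223 - 2Ps. Setting this equal to supply: 223 - 2Ps = -8 + 9Ps, so Ps = 21.
Buyers pay Pb = 21 − 11 = 10; x' = -8 + 9·21 = 181.
ΔCS = ½(163 + 181)(19 − 10) = 1548; ΔPS = ½(163 + 181)(21 − 19) = 344.
Government spending = 11 × 181 = 1991.
Net change = 1548 + 344 − 1991 = -99. The loss equals the DWL triangle ½·11·18.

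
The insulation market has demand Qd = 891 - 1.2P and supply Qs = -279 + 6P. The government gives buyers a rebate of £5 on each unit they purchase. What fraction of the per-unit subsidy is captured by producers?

Pre-subsidy: 891 - 1.2P = -279 + 6P gives P* = 162.5, Q* = 696.
With the rebate, buyers effectively pay Pb = Ps − 5, where Ps is the price sellers receive.
Demand in terms of Ps becomes Qd = 891 − 1.2(Ps − 5) = 897 - 1.2Ps. Setting this equal to supply: 897 - 1.2Ps = -279 + 6Ps, so Ps = 490/3.
Buyers pay Pb = 490/3 − 5 = 475/3; Q' = -279 + 6·(490/3) = 701.
Buyers' price falls by P* − Pb = 162.5 − 475/3 = 25/6; sellers' price rises by Ps − P* = 490/3 − 162.5 = 5/6.
So producers capture (5/6)/5 = 1/6 of each unit of subsidy.

Producer share = 1/6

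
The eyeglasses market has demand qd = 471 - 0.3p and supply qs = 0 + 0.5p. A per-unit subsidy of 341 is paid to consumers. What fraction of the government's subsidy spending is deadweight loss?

DWL / government spending = 341/3822

Pre-subsidy: 471 - 0.3p = 0 + 0.5p gives p* = 588.75, q* = 294.375.
With the rebate, buyers effectively pay pb = ps − 341, where ps is the price sellers receive.
Demand in terms of ps becomes qd = 471 − 0.3(ps − 341) = 573.3 - 0.3ps. Setting this equal to supply: 573.3 - 0.3ps = 0 + 0.5ps, so ps = 716.625.
Buyers pay pb = 716.625 − 341 = 375.625; q' = 0 + 0.5·716.625 = 358.3125.
ΔCS = ½(294.375 + 358.3125)(588.75 − 375.625) = 69552.01171875; ΔPS = ½(294.375 + 358.3125)(716.625 − 588.75) = 41731.20703125.
Government spending = 341 × 358.3125 = 122184.5625.
DWL = ½ × 341 × (358.3125 − 294.375) = 10901.34375; fraction = 10901.34375 / 122184.5625 = 341/3822.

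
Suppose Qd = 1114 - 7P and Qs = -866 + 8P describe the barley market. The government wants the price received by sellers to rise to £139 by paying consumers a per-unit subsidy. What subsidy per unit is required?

At a seller price of 139, quantity supplied is -866 + 8·139 = 246.
Buyers absorb 246 only when they pay Pb with 1114 − 7·Pb = 246, i.e. Pb = 124.
s = Ps − Pb = 139 − 124 = 15.

Required subsidy s = £15 per unit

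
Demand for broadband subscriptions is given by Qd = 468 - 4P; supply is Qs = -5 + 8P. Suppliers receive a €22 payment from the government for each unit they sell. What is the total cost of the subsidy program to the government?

Government cost = €8118

Pre-subsidy: 468 - 4P = -5 + 8P gives P* = 473/12, Q* = 931/3.
With the subsidy, sellers receive Ps = Pb + 22 for each unit, where Pb is the price buyers pay.
Supply in terms of Pb becomes Qs = -5 + 8(Pb + 22) = 171 + 8Pb. Setting this equal to demand: 468 - 4Pb = 171 + 8Pb, so Pb = 24.75.
Sellers receive Ps = 24.75 + 22 = 46.75; Q' = 468 − 4·24.75 = 369.
Government outlay = subsidy × quantity = 22 × 369 = 8118.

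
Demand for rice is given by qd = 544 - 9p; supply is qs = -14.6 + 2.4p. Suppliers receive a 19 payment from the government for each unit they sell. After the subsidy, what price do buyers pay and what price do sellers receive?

Pre-subsidy: 544 - 9p = -14.6 + 2.4p gives p* = 49, q* = 103.
With the subsidy, sellers receive ps = pb + 19 for each unit, where pb is the price buyers pay.
Supply in terms of pb becomes qs = -14.6 + 2.4(pb + 19) = 31 + 2.4pb. Setting this equal to demand: 544 - 9pb = 31 + 2.4pb, so pb = 45.
Sellers receive ps = 45 + 19 = 64; q' = 544 − 9·45 = 139.

Buyers pay 45; sellers receive 64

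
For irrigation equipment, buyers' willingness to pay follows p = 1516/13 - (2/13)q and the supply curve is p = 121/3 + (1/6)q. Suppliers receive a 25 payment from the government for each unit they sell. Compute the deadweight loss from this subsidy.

Deadweight loss = 975

Pre-subsidy: 1516/13 - (2/13)q = 121/3 + (1/6)q gives q* = 238 and p* = 80.
With the subsidy, sellers receive ps = pb + 25 for each unit, where pb is the price buyers pay.
On the curves, pb = 1516/13 - (2/13)q and ps = 121/3 + (1/6)q; the wedge ps − pb = 25 gives 121/3 + (1/6)q − (1516/13 - (2/13)q) = 25, so q' = 316.
Then pb = 1516/13 − (2/13)·316 = 68 and ps = 121/3 + (1/6)·316 = 93.
The subsidy expands output by 316 − 238 = 78 past the efficient level; on those units the gap between marginal cost and willingness to pay runs from 0 up to 25.
DWL = ½ × 25 × 78 = 975.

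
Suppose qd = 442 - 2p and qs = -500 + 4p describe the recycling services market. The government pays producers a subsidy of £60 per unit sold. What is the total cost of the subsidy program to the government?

Pre-subsidy: 442 - 2p = -500 + 4p gives p* = 157, q* = 128.
With the subsidy, sellers receive ps = pb + 60 for each unit, where pb is the price buyers pay.
Supply in terms of pb becomes qs = -500 + 4(pb + 60) = -260 + 4pb. Setting this equal to demand: 442 - 2pb = -260 + 4pb, so pb = 117.
Sellers receive ps = 117 + 60 = 177; q' = 442 − 2·117 = 208.
Government outlay = subsidy × quantity = 60 × 208 = 12480.

Government cost = £12480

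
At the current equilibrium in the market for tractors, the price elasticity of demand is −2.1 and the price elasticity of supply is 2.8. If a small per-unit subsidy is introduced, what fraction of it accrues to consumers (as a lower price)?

For a small subsidy around the equilibrium, the benefit split depends on the relative slopes, which at a point are proportional to the elasticities.
Buyer share = εs/(εs + |εd|) = 2.8/(2.8 + 2.1) = 4/7; seller share = |εd|/(εs + |εd|) = 3/7.

Consumer share = 4/7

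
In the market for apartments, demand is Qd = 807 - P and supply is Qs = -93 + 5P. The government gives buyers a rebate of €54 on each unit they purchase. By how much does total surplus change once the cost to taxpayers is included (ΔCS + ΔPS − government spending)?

Pre-subsidy: 807 - P = -93 + 5P gives P* = 150, Q* = 657.
With the rebate, buyers effectively pay Pb = Ps − 54, where Ps is the price sellers receive.
Demand in terms of Ps becomes Qd = 807 − 1(Ps − 54) = 861 - Ps. Setting this equal to supply: 861 - Ps = -93 + 5Ps, so Ps = 159.
Buyers pay Pb = 159 − 54 = 105; Q' = -93 + 5·159 = 702.
ΔCS = ½(657 + 702)(150 − 105) = 30577.5; ΔPS = ½(657 + 702)(159 − 150) = 6115.5.
Government spending = 54 × 702 = 37908.
Net change = 30577.5 + 6115.5 − 37908 = -1215. The loss equals the DWL triangle ½·54·45.

Net change in total surplus = -€1215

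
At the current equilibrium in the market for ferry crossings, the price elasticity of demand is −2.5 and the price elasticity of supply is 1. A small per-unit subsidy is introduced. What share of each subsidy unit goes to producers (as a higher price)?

Producer share = 5/7

For a small subsidy around the equilibrium, the benefit split depends on the relative slopes, which at a point are proportional to the elasticities.
Buyer share = εs/(εs + |εd|) = 1/(1 + 2.5) = 2/7; seller share = |εd|/(εs + |εd|) = 5/7.
So producers capture 5/7 of the subsidy.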